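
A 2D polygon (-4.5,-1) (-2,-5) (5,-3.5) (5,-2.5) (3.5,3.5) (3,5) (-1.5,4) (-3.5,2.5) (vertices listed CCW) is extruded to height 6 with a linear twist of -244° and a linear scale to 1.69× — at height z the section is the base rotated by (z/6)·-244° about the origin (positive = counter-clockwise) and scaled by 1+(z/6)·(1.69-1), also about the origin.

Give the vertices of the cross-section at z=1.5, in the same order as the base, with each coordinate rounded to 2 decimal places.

t = z/height = 1.5/6 = 0.25
s = 1 + (scale-1)·z/height = 1 + (1.69-1)·1.5/6 = 1.172500
θ = twist·z/height = -244°·1.5/6 = -61.0000° = -1.064651 rad
cos θ = 0.484810, sin θ = -0.874620 (intermediates below are computed at full precision and shown rounded to 5 d.p.)
v1: (-4.5,-1) → rotate → (-3.05626,3.45098) → ×s → (-3.58347,4.04627) → (-3.58,4.05)
v2: (-2,-5) → rotate → (-5.34272,-0.67481) → ×s → (-6.26434,-0.79121) → (-6.26,-0.79)
v3: (5,-3.5) → rotate → (-0.63712,-6.06993) → ×s → (-0.74702,-7.11700) → (-0.75,-7.12)
v4: (5,-2.5) → rotate → (0.23750,-5.58512) → ×s → (0.27847,-6.54856) → (0.28,-6.55)
v5: (3.5,3.5) → rotate → (4.75800,-1.36434) → ×s → (5.57876,-1.59968) → (5.58,-1.60)
v6: (3,5) → rotate → (5.82753,-0.19981) → ×s → (6.83278,-0.23428) → (6.83,-0.23)
v7: (-1.5,4) → rotate → (2.77126,3.25117) → ×s → (3.24931,3.81199) → (3.25,3.81)
v8: (-3.5,2.5) → rotate → (0.48972,4.27319) → ×s → (0.57419,5.01032) → (0.57,5.01)

Cross-section at z=1.5: (-3.58,4.05) (-6.26,-0.79) (-0.75,-7.12) (0.28,-6.55) (5.58,-1.60) (6.83,-0.23) (3.25,3.81) (0.57,5.01)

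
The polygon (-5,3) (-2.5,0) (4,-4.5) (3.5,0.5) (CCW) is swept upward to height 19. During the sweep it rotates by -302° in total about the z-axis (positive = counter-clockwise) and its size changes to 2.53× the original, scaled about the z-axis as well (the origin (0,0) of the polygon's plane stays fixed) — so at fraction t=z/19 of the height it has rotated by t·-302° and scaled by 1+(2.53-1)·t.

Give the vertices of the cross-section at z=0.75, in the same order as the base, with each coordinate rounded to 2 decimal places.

Cross-section at z=0.75: (-4.53,4.21) (-2.59,0.55) (3.16,-5.55) (3.74,-0.25)

t = z/height = 0.75/19 = 0.0394737
s = 1 + (scale-1)·z/height = 1 + (2.53-1)·0.75/19 = 1.060395
θ = twist·z/height = -302°·0.75/19 = -11.9211° = -0.208062 rad
cos θ = 0.978433, sin θ = -0.206564 (intermediates below are computed at full precision and shown rounded to 5 d.p.)
v1: (-5,3) → rotate → (-4.27247,3.96812) → ×s → (-4.53051,4.20777) → (-4.53,4.21)
v2: (-2.5,0) → rotate → (-2.44608,0.51641) → ×s → (-2.59381,0.54760) → (-2.59,0.55)
v3: (4,-4.5) → rotate → (2.98420,-5.22920) → ×s → (3.16443,-5.54502) → (3.16,-5.55)
v4: (3.5,0.5) → rotate → (3.52780,-0.23376) → ×s → (3.74086,-0.24787) → (3.74,-0.25)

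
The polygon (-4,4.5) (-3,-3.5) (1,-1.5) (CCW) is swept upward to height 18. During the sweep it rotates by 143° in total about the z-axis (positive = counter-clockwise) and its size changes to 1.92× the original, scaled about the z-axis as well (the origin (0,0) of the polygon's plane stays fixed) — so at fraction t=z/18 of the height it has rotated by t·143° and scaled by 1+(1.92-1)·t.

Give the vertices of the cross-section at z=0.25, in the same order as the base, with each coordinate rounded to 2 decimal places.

t = z/height = 0.25/18 = 0.0138889
s = 1 + (scale-1)·z/height = 1 + (1.92-1)·0.25/18 = 1.012778
θ = twist·z/height = 143°·0.25/18 = 1.9861° = 0.034664 rad
cos θ = 0.999399, sin θ = 0.034657 (intermediates below are computed at full precision and shown rounded to 5 d.p.)
v1: (-4,4.5) → rotate → (-4.15355,4.35867) → ×s → (-4.20663,4.41436) → (-4.21,4.41)
v2: (-3,-3.5) → rotate → (-2.87690,-3.60187) → ×s → (-2.91366,-3.64789) → (-2.91,-3.65)
v3: (1,-1.5) → rotate → (1.05139,-1.46444) → ×s → (1.06482,-1.48315) → (1.06,-1.48)

Cross-section at z=0.25: (-4.21,4.41) (-2.91,-3.65) (1.06,-1.48)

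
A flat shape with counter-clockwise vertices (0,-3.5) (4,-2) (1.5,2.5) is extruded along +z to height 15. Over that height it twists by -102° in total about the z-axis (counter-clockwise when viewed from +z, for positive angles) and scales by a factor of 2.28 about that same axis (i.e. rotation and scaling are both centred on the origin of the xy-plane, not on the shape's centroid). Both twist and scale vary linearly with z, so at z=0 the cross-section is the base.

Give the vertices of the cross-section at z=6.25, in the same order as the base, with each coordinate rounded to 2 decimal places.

t = z/height = 6.25/15 = 0.416667
s = 1 + (scale-1)·z/height = 1 + (2.28-1)·6.25/15 = 1.533333
θ = twist·z/height = -102°·6.25/15 = -42.5000° = -0.741765 rad
cos θ = 0.737277, sin θ = -0.675590 (intermediates below are computed at full precision and shown rounded to 5 d.p.)
v1: (0,-3.5) → rotate → (-2.36457,-2.58047) → ×s → (-3.62567,-3.95672) → (-3.63,-3.96)
v2: (4,-2) → rotate → (1.59793,-4.17692) → ×s → (2.45016,-6.40460) → (2.45,-6.40)
v3: (1.5,2.5) → rotate → (2.79489,0.82981) → ×s → (4.28550,1.27237) → (4.29,1.27)

Cross-section at z=6.25: (-3.63,-3.96) (2.45,-6.40) (4.29,1.27)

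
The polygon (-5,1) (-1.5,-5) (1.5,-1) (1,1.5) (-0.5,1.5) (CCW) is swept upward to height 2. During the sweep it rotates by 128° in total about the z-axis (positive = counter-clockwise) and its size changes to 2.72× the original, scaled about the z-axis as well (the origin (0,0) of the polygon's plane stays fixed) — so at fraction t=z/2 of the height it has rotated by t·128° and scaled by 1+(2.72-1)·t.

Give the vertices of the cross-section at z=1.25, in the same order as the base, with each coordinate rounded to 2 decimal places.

t = z/height = 1.25/2 = 0.625
s = 1 + (scale-1)·z/height = 1 + (2.72-1)·1.25/2 = 2.075000
θ = twist·z/height = 128°·1.25/2 = 80.0000° = 1.396263 rad
cos θ = 0.173648, sin θ = 0.984808 (intermediates below are computed at full precision and shown rounded to 5 d.p.)
v1: (-5,1) → rotate → (-1.85305,-4.75039) → ×s → (-3.84508,-9.85706) → (-3.85,-9.86)
v2: (-1.5,-5) → rotate → (4.66357,-2.34545) → ×s → (9.67690,-4.86681) → (9.68,-4.87)
v3: (1.5,-1) → rotate → (1.24528,1.30356) → ×s → (2.58396,2.70489) → (2.58,2.70)
v4: (1,1.5) → rotate → (-1.30356,1.24528) → ×s → (-2.70489,2.58396) → (-2.70,2.58)
v5: (-0.5,1.5) → rotate → (-1.56404,-0.23193) → ×s → (-3.24537,-0.48126) → (-3.25,-0.48)

Cross-section at z=1.25: (-3.85,-9.86) (9.68,-4.87) (2.58,2.70) (-2.70,2.58) (-3.25,-0.48)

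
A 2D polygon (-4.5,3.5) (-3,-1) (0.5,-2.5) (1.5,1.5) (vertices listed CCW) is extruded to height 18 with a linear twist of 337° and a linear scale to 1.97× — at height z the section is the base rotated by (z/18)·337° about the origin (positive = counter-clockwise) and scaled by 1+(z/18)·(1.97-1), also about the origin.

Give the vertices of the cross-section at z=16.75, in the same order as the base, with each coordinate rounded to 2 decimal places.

t = z/height = 16.75/18 = 0.930556
s = 1 + (scale-1)·z/height = 1 + (1.97-1)·16.75/18 = 1.902639
θ = twist·z/height = 337°·16.75/18 = 313.5972° = 5.473304 rad
cos θ = 0.689584, sin θ = -0.724205 (intermediates below are computed at full precision and shown rounded to 5 d.p.)
v1: (-4.5,3.5) → rotate → (-0.56841,5.67247) → ×s → (-1.08148,10.79266) → (-1.08,10.79)
v2: (-3,-1) → rotate → (-2.79296,1.48303) → ×s → (-5.31399,2.82167) → (-5.31,2.82)
v3: (0.5,-2.5) → rotate → (-1.46572,-2.08606) → ×s → (-2.78874,-3.96903) → (-2.79,-3.97)
v4: (1.5,1.5) → rotate → (2.12068,-0.05193) → ×s → (4.03490,-0.09881) → (4.03,-0.10)

Cross-section at z=16.75: (-1.08,10.79) (-5.31,2.82) (-2.79,-3.97) (4.03,-0.10)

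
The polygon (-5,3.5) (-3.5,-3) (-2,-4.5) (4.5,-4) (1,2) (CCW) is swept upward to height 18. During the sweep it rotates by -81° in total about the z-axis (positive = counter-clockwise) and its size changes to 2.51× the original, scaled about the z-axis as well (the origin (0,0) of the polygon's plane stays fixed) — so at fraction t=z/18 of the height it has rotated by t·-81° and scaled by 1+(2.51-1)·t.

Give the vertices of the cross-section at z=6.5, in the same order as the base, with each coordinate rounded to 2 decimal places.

Cross-section at z=6.5: (-4.10,8.49) (-6.98,-1.40) (-6.09,-4.56) (3.05,-8.79) (2.86,1.94)

t = z/height = 6.5/18 = 0.361111
s = 1 + (scale-1)·z/height = 1 + (2.51-1)·6.5/18 = 1.545278
θ = twist·z/height = -81°·6.5/18 = -29.2500° = -0.510509 rad
cos θ = 0.872496, sin θ = -0.488621 (intermediates below are computed at full precision and shown rounded to 5 d.p.)
v1: (-5,3.5) → rotate → (-2.65231,5.49684) → ×s → (-4.09855,8.49415) → (-4.10,8.49)
v2: (-3.5,-3) → rotate → (-4.51960,-0.90731) → ×s → (-6.98404,-1.40205) → (-6.98,-1.40)
v3: (-2,-4.5) → rotate → (-3.94379,-2.94899) → ×s → (-6.09425,-4.55701) → (-6.09,-4.56)
v4: (4.5,-4) → rotate → (1.97175,-5.68878) → ×s → (3.04690,-8.79074) → (3.05,-8.79)
v5: (1,2) → rotate → (1.84974,1.25637) → ×s → (2.85836,1.94144) → (2.86,1.94)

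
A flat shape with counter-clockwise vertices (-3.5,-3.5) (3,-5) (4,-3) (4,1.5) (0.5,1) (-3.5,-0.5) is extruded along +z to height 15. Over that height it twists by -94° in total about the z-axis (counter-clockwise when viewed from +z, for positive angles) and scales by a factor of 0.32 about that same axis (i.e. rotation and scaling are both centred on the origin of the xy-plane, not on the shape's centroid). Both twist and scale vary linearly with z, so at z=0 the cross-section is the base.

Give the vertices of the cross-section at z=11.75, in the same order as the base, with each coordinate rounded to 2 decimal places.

Cross-section at z=11.75: (-2.03,1.11) (-1.85,-2.00) (-0.82,-2.19) (1.20,-1.60) (0.51,-0.09) (-0.69,1.50)

t = z/height = 11.75/15 = 0.783333
s = 1 + (scale-1)·z/height = 1 + (0.32-1)·11.75/15 = 0.467333
θ = twist·z/height = -94°·11.75/15 = -73.6333° = -1.285144 rad
cos θ = 0.281783, sin θ = -0.959478 (intermediates below are computed at full precision and shown rounded to 5 d.p.)
v1: (-3.5,-3.5) → rotate → (-4.34441,2.37193) → ×s → (-2.03029,1.10848) → (-2.03,1.11)
v2: (3,-5) → rotate → (-3.95204,-4.28735) → ×s → (-1.84692,-2.00362) → (-1.85,-2.00)
v3: (4,-3) → rotate → (-1.75130,-4.68326) → ×s → (-0.81844,-2.18864) → (-0.82,-2.19)
v4: (4,1.5) → rotate → (2.56635,-3.41524) → ×s → (1.19934,-1.59605) → (1.20,-1.60)
v5: (0.5,1) → rotate → (1.10037,-0.19796) → ×s → (0.51424,-0.09251) → (0.51,-0.09)
v6: (-3.5,-0.5) → rotate → (-1.46598,3.21728) → ×s → (-0.68510,1.50354) → (-0.69,1.50)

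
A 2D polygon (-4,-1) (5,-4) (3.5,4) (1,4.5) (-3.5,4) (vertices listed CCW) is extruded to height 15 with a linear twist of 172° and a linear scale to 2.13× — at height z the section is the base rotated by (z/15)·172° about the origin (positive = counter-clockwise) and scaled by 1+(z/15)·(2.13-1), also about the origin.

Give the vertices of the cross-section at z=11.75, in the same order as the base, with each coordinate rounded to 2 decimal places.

t = z/height = 11.75/15 = 0.783333
s = 1 + (scale-1)·z/height = 1 + (2.13-1)·11.75/15 = 1.885167
θ = twist·z/height = 172°·11.75/15 = 134.7333° = 2.351540 rad
cos θ = -0.703808, sin θ = 0.710390 (intermediates below are computed at full precision and shown rounded to 5 d.p.)
v1: (-4,-1) → rotate → (3.52562,-2.13775) → ×s → (6.64639,-4.03002) → (6.65,-4.03)
v2: (5,-4) → rotate → (-0.67748,6.36718) → ×s → (-1.27716,12.00320) → (-1.28,12.00)
v3: (3.5,4) → rotate → (-5.30489,-0.32887) → ×s → (-10.00060,-0.61997) → (-10.00,-0.62)
v4: (1,4.5) → rotate → (-3.90056,-2.45675) → ×s → (-7.35321,-4.63138) → (-7.35,-4.63)
v5: (-3.5,4) → rotate → (-0.37823,-5.30160) → ×s → (-0.71303,-9.99440) → (-0.71,-9.99)

Cross-section at z=11.75: (6.65,-4.03) (-1.28,12.00) (-10.00,-0.62) (-7.35,-4.63) (-0.71,-9.99)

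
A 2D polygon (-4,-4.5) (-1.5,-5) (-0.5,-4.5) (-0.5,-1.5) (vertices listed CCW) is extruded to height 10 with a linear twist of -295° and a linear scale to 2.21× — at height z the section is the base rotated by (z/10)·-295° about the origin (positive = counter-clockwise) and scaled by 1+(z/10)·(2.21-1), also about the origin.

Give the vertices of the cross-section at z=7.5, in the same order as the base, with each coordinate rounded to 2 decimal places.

t = z/height = 7.5/10 = 0.75
s = 1 + (scale-1)·z/height = 1 + (2.21-1)·7.5/10 = 1.907500
θ = twist·z/height = -295°·7.5/10 = -221.2500° = -3.861541 rad
cos θ = -0.751840, sin θ = 0.659346 (intermediates below are computed at full precision and shown rounded to 5 d.p.)
v1: (-4,-4.5) → rotate → (5.97442,0.74590) → ×s → (11.39620,1.42280) → (11.40,1.42)
v2: (-1.5,-5) → rotate → (4.42449,2.77018) → ×s → (8.43971,5.28412) → (8.44,5.28)
v3: (-0.5,-4.5) → rotate → (3.34298,3.05361) → ×s → (6.37673,5.82475) → (6.38,5.82)
v4: (-0.5,-1.5) → rotate → (1.36494,0.79809) → ×s → (2.60362,1.52235) → (2.60,1.52)

Cross-section at z=7.5: (11.40,1.42) (8.44,5.28) (6.38,5.82) (2.60,1.52)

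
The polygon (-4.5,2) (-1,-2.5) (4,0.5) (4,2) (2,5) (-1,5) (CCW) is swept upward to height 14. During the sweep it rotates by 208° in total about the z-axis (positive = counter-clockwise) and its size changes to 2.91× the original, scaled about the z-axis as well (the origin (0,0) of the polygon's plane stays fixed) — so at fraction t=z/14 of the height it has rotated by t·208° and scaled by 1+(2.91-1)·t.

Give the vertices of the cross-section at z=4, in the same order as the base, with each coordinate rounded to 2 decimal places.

Cross-section at z=4: (-6.20,-4.42) (2.54,-3.30) (2.48,5.72) (0.48,6.90) (-5.08,6.59) (-7.44,2.60)

t = z/height = 4/14 = 0.285714
s = 1 + (scale-1)·z/height = 1 + (2.91-1)·4/14 = 1.545714
θ = twist·z/height = 208°·4/14 = 59.4286° = 1.037224 rad
cos θ = 0.508612, sin θ = 0.860996 (intermediates below are computed at full precision and shown rounded to 5 d.p.)
v1: (-4.5,2) → rotate → (-4.01075,-2.85726) → ×s → (-6.19947,-4.41650) → (-6.20,-4.42)
v2: (-1,-2.5) → rotate → (1.64388,-2.13253) → ×s → (2.54096,-3.29628) → (2.54,-3.30)
v3: (4,0.5) → rotate → (1.60395,3.69829) → ×s → (2.47925,5.71650) → (2.48,5.72)
v4: (4,2) → rotate → (0.31246,4.46121) → ×s → (0.48297,6.89575) → (0.48,6.90)
v5: (2,5) → rotate → (-3.28775,4.26505) → ×s → (-5.08193,6.59255) → (-5.08,6.59)
v6: (-1,5) → rotate → (-4.81359,1.68206) → ×s → (-7.44044,2.59999) → (-7.44,2.60)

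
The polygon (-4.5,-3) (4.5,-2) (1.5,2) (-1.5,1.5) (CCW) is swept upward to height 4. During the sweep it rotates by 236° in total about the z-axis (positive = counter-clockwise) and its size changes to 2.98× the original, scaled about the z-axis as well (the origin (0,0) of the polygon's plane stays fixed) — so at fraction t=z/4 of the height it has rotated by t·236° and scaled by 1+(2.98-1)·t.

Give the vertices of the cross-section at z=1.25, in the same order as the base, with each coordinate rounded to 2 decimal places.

Cross-section at z=1.25: (2.62,-8.35) (5.15,6.09) (-2.43,3.24) (-3.01,-1.65)

t = z/height = 1.25/4 = 0.3125
s = 1 + (scale-1)·z/height = 1 + (2.98-1)·1.25/4 = 1.618750
θ = twist·z/height = 236°·1.25/4 = 73.7500° = 1.287180 rad
cos θ = 0.279829, sin θ = 0.960050 (intermediates below are computed at full precision and shown rounded to 5 d.p.)
v1: (-4.5,-3) → rotate → (1.62092,-5.15971) → ×s → (2.62386,-8.35228) → (2.62,-8.35)
v2: (4.5,-2) → rotate → (3.17933,3.76057) → ×s → (5.14654,6.08742) → (5.15,6.09)
v3: (1.5,2) → rotate → (-1.50036,1.99973) → ×s → (-2.42870,3.23707) → (-2.43,3.24)
v4: (-1.5,1.5) → rotate → (-1.85982,-1.02033) → ×s → (-3.01058,-1.65166) → (-3.01,-1.65)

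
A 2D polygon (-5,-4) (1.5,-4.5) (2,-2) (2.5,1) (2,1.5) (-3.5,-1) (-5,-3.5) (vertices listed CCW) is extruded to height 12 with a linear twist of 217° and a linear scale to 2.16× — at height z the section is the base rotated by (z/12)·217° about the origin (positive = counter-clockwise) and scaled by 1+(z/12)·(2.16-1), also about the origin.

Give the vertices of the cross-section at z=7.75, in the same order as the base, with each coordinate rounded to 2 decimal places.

t = z/height = 7.75/12 = 0.645833
s = 1 + (scale-1)·z/height = 1 + (2.16-1)·7.75/12 = 1.749167
θ = twist·z/height = 217°·7.75/12 = 140.1458° = 2.446006 rad
cos θ = -0.767678, sin θ = 0.640836 (intermediates below are computed at full precision and shown rounded to 5 d.p.)
v1: (-5,-4) → rotate → (6.40173,-0.13347) → ×s → (11.19770,-0.23346) → (11.20,-0.23)
v2: (1.5,-4.5) → rotate → (1.73224,4.41580) → ×s → (3.02998,7.72398) → (3.03,7.72)
v3: (2,-2) → rotate → (-0.25368,2.81703) → ×s → (-0.44374,4.92745) → (-0.44,4.93)
v4: (2.5,1) → rotate → (-2.56003,0.83441) → ×s → (-4.47792,1.45952) → (-4.48,1.46)
v5: (2,1.5) → rotate → (-2.49661,0.13015) → ×s → (-4.36699,0.22766) → (-4.37,0.23)
v6: (-3.5,-1) → rotate → (3.32771,-1.47525) → ×s → (5.82072,-2.58045) → (5.82,-2.58)
v7: (-5,-3.5) → rotate → (6.08132,-0.51731) → ×s → (10.63723,-0.90485) → (10.64,-0.90)

Cross-section at z=7.75: (11.20,-0.23) (3.03,7.72) (-0.44,4.93) (-4.48,1.46) (-4.37,0.23) (5.82,-2.58) (10.64,-0.90)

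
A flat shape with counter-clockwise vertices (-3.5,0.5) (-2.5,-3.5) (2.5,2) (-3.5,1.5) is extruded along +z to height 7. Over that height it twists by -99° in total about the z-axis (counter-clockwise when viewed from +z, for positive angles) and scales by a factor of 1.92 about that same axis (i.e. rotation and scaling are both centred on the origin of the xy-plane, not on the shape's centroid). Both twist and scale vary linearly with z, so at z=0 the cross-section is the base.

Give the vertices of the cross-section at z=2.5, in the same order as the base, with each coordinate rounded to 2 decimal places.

t = z/height = 2.5/7 = 0.357143
s = 1 + (scale-1)·z/height = 1 + (1.92-1)·2.5/7 = 1.328571
θ = twist·z/height = -99°·2.5/7 = -35.3571° = -0.617099 rad
cos θ = 0.815561, sin θ = -0.578671 (intermediates below are computed at full precision and shown rounded to 5 d.p.)
v1: (-3.5,0.5) → rotate → (-2.56513,2.43313) → ×s → (-3.40795,3.23259) → (-3.41,3.23)
v2: (-2.5,-3.5) → rotate → (-4.06425,-1.40778) → ×s → (-5.39965,-1.87034) → (-5.40,-1.87)
v3: (2.5,2) → rotate → (3.19624,0.18444) → ×s → (4.24644,0.24505) → (4.25,0.25)
v4: (-3.5,1.5) → rotate → (-1.98646,3.24869) → ×s → (-2.63915,4.31612) → (-2.64,4.32)

Cross-section at z=2.5: (-3.41,3.23) (-5.40,-1.87) (4.25,0.25) (-2.64,4.32)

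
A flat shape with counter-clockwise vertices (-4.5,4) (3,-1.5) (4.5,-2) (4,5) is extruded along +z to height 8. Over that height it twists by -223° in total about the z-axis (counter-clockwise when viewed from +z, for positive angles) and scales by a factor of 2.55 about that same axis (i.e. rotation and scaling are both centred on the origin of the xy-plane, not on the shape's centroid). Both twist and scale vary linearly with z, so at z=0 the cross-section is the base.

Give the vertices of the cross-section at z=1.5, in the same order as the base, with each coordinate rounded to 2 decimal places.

Cross-section at z=1.5: (-0.89,7.72) (1.60,-4.02) (2.61,-5.80) (8.15,1.37)

t = z/height = 1.5/8 = 0.1875
s = 1 + (scale-1)·z/height = 1 + (2.55-1)·1.5/8 = 1.290625
θ = twist·z/height = -223°·1.5/8 = -41.8125° = -0.729766 rad
cos θ = 0.745331, sin θ = -0.666695 (intermediates below are computed at full precision and shown rounded to 5 d.p.)
v1: (-4.5,4) → rotate → (-0.68721,5.98145) → ×s → (-0.88693,7.71981) → (-0.89,7.72)
v2: (3,-1.5) → rotate → (1.23595,-3.11808) → ×s → (1.59515,-4.02427) → (1.60,-4.02)
v3: (4.5,-2) → rotate → (2.02060,-4.49079) → ×s → (2.60783,-5.79592) → (2.61,-5.80)
v4: (4,5) → rotate → (6.31480,1.05987) → ×s → (8.15004,1.36790) → (8.15,1.37)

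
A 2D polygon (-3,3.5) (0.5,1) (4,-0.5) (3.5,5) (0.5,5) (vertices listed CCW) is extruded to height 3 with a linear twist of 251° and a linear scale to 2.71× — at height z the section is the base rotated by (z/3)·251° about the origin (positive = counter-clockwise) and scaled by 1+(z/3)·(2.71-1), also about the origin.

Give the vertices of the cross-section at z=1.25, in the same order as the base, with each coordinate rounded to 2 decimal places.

Cross-section at z=1.25: (-4.51,-6.48) (-1.87,0.40) (-0.90,6.84) (-9.80,3.64) (-8.50,-1.33)

t = z/height = 1.25/3 = 0.416667
s = 1 + (scale-1)·z/height = 1 + (2.71-1)·1.25/3 = 1.712500
θ = twist·z/height = 251°·1.25/3 = 104.5833° = 1.825324 rad
cos θ = -0.251788, sin θ = 0.967782 (intermediates below are computed at full precision and shown rounded to 5 d.p.)
v1: (-3,3.5) → rotate → (-2.63188,-3.78460) → ×s → (-4.50709,-6.48114) → (-4.51,-6.48)
v2: (0.5,1) → rotate → (-1.09368,0.23210) → ×s → (-1.87292,0.39748) → (-1.87,0.40)
v3: (4,-0.5) → rotate → (-0.52326,3.99702) → ×s → (-0.89608,6.84490) → (-0.90,6.84)
v4: (3.5,5) → rotate → (-5.72017,2.12830) → ×s → (-9.79579,3.64471) → (-9.80,3.64)
v5: (0.5,5) → rotate → (-4.96481,-0.77505) → ×s → (-8.50223,-1.32727) → (-8.50,-1.33)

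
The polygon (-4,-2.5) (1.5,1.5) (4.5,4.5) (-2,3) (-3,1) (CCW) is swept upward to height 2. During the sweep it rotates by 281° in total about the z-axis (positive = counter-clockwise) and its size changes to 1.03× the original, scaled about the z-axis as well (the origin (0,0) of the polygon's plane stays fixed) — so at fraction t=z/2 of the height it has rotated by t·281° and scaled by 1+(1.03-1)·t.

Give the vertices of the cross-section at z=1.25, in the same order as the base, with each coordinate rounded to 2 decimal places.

t = z/height = 1.25/2 = 0.625
s = 1 + (scale-1)·z/height = 1 + (1.03-1)·1.25/2 = 1.018750
θ = twist·z/height = 281°·1.25/2 = 175.6250° = 3.065234 rad
cos θ = -0.997086, sin θ = 0.076284 (intermediates below are computed at full precision and shown rounded to 5 d.p.)
v1: (-4,-2.5) → rotate → (4.17905,2.18758) → ×s → (4.25741,2.22860) → (4.26,2.23)
v2: (1.5,1.5) → rotate → (-1.61006,-1.38120) → ×s → (-1.64024,-1.40710) → (-1.64,-1.41)
v3: (4.5,4.5) → rotate → (-4.83017,-4.14361) → ×s → (-4.92073,-4.22130) → (-4.92,-4.22)
v4: (-2,3) → rotate → (1.76532,-3.14383) → ×s → (1.79842,-3.20277) → (1.80,-3.20)
v5: (-3,1) → rotate → (2.91497,-1.22594) → ×s → (2.96963,-1.24892) → (2.97,-1.25)

Cross-section at z=1.25: (4.26,2.23) (-1.64,-1.41) (-4.92,-4.22) (1.80,-3.20) (2.97,-1.25)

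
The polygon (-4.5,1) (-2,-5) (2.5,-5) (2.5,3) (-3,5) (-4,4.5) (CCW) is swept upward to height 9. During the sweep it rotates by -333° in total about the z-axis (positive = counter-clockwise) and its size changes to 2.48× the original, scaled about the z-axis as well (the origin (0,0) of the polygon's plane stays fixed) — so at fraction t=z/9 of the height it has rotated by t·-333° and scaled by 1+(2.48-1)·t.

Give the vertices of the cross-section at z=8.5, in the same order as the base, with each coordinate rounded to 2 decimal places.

Cross-section at z=8.5: (-9.27,-6.02) (5.19,-11.82) (12.75,-4.13) (-0.93,9.32) (-13.59,3.27) (-14.42,0.72)

t = z/height = 8.5/9 = 0.944444
s = 1 + (scale-1)·z/height = 1 + (2.48-1)·8.5/9 = 2.397778
θ = twist·z/height = -333°·8.5/9 = -314.5000° = -5.489060 rad
cos θ = 0.700909, sin θ = 0.713250 (intermediates below are computed at full precision and shown rounded to 5 d.p.)
v1: (-4.5,1) → rotate → (-3.86734,-2.50872) → ×s → (-9.27303,-6.01535) → (-9.27,-6.02)
v2: (-2,-5) → rotate → (2.16443,-4.93105) → ×s → (5.18983,-11.82356) → (5.19,-11.82)
v3: (2.5,-5) → rotate → (5.31853,-1.72142) → ×s → (12.75264,-4.12758) → (12.75,-4.13)
v4: (2.5,3) → rotate → (-0.38748,3.88585) → ×s → (-0.92909,9.31741) → (-0.93,9.32)
v5: (-3,5) → rotate → (-5.66898,1.36479) → ×s → (-13.59295,3.27248) → (-13.59,3.27)
v6: (-4,4.5) → rotate → (-6.01326,0.30109) → ×s → (-14.41847,0.72195) → (-14.42,0.72)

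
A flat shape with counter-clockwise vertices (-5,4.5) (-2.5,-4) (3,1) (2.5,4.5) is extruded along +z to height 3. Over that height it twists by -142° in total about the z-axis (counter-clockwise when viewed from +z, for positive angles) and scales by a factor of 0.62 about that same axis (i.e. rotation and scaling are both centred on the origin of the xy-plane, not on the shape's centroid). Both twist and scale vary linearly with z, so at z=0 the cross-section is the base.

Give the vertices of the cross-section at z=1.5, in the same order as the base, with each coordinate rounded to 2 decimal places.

Cross-section at z=1.5: (2.13,5.02) (-3.72,0.86) (1.56,-2.03) (4.11,-0.73)

t = z/height = 1.5/3 = 0.5
s = 1 + (scale-1)·z/height = 1 + (0.62-1)·1.5/3 = 0.810000
θ = twist·z/height = -142°·1.5/3 = -71.0000° = -1.239184 rad
cos θ = 0.325568, sin θ = -0.945519 (intermediates below are computed at full precision and shown rounded to 5 d.p.)
v1: (-5,4.5) → rotate → (2.62699,6.19265) → ×s → (2.12786,5.01605) → (2.13,5.02)
v2: (-2.5,-4) → rotate → (-4.59599,1.06152) → ×s → (-3.72276,0.85983) → (-3.72,0.86)
v3: (3,1) → rotate → (1.92222,-2.51099) → ×s → (1.55700,-2.03390) → (1.56,-2.03)
v4: (2.5,4.5) → rotate → (5.06875,-0.89874) → ×s → (4.10569,-0.72798) → (4.11,-0.73)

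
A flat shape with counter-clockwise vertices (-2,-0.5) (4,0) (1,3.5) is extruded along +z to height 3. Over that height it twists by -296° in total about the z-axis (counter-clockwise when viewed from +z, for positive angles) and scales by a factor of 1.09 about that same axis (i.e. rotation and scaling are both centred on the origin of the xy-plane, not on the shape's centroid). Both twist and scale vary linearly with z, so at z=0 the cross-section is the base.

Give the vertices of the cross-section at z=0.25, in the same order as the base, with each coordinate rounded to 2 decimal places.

Cross-section at z=0.25: (-2.04,0.38) (3.66,-1.68) (2.39,2.78)

t = z/height = 0.25/3 = 0.0833333
s = 1 + (scale-1)·z/height = 1 + (1.09-1)·0.25/3 = 1.007500
θ = twist·z/height = -296°·0.25/3 = -24.6667° = -0.430515 rad
cos θ = 0.908751, sin θ = -0.417338 (intermediates below are computed at full precision and shown rounded to 5 d.p.)
v1: (-2,-0.5) → rotate → (-2.02617,0.38030) → ×s → (-2.04137,0.38315) → (-2.04,0.38)
v2: (4,0) → rotate → (3.63500,-1.66935) → ×s → (3.66227,-1.68187) → (3.66,-1.68)
v3: (1,3.5) → rotate → (2.36944,2.76329) → ×s → (2.38721,2.78402) → (2.39,2.78)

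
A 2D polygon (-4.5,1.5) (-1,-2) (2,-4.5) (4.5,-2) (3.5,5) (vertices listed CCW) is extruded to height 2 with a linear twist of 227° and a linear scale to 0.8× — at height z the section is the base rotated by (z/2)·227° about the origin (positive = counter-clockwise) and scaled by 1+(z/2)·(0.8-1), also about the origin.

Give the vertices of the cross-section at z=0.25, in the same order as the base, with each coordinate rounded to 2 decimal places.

t = z/height = 0.25/2 = 0.125
s = 1 + (scale-1)·z/height = 1 + (0.8-1)·0.25/2 = 0.975000
θ = twist·z/height = 227°·0.25/2 = 28.3750° = 0.495237 rad
cos θ = 0.879856, sin θ = 0.475240 (intermediates below are computed at full precision and shown rounded to 5 d.p.)
v1: (-4.5,1.5) → rotate → (-4.67221,-0.81880) → ×s → (-4.55541,-0.79833) → (-4.56,-0.80)
v2: (-1,-2) → rotate → (0.07062,-2.23495) → ×s → (0.06886,-2.17908) → (0.07,-2.18)
v3: (2,-4.5) → rotate → (3.89829,-3.00887) → ×s → (3.80084,-2.93365) → (3.80,-2.93)
v4: (4.5,-2) → rotate → (4.90983,0.37887) → ×s → (4.78709,0.36940) → (4.79,0.37)
v5: (3.5,5) → rotate → (0.70329,6.06262) → ×s → (0.68571,5.91106) → (0.69,5.91)

Cross-section at z=0.25: (-4.56,-0.80) (0.07,-2.18) (3.80,-2.93) (4.79,0.37) (0.69,5.91)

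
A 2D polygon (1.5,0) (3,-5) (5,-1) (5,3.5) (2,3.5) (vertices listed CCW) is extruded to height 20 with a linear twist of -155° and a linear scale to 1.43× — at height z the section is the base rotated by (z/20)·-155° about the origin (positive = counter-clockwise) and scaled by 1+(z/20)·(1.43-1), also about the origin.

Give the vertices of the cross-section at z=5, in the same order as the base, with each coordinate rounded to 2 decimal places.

t = z/height = 5/20 = 0.25
s = 1 + (scale-1)·z/height = 1 + (1.43-1)·5/20 = 1.107500
θ = twist·z/height = -155°·5/20 = -38.7500° = -0.676315 rad
cos θ = 0.779884, sin θ = -0.625923 (intermediates below are computed at full precision and shown rounded to 5 d.p.)
v1: (1.5,0) → rotate → (1.16983,-0.93889) → ×s → (1.29558,-1.03982) → (1.30,-1.04)
v2: (3,-5) → rotate → (-0.78996,-5.77719) → ×s → (-0.87489,-6.39824) → (-0.87,-6.40)
v3: (5,-1) → rotate → (3.27350,-3.90950) → ×s → (3.62540,-4.32977) → (3.63,-4.33)
v4: (5,3.5) → rotate → (6.09015,-0.40002) → ×s → (6.74485,-0.44302) → (6.74,-0.44)
v5: (2,3.5) → rotate → (3.75050,1.47775) → ×s → (4.15368,1.63661) → (4.15,1.64)

Cross-section at z=5: (1.30,-1.04) (-0.87,-6.40) (3.63,-4.33) (6.74,-0.44) (4.15,1.64)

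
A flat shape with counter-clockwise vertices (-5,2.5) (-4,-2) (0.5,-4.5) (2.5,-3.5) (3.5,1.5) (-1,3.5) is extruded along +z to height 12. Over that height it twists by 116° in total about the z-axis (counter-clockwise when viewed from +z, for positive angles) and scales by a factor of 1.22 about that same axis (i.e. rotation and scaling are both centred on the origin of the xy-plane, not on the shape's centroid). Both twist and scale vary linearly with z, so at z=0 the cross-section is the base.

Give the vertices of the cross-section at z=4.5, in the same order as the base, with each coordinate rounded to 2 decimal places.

t = z/height = 4.5/12 = 0.375
s = 1 + (scale-1)·z/height = 1 + (1.22-1)·4.5/12 = 1.082500
θ = twist·z/height = 116°·4.5/12 = 43.5000° = 0.759218 rad
cos θ = 0.725374, sin θ = 0.688355 (intermediates below are computed at full precision and shown rounded to 5 d.p.)
v1: (-5,2.5) → rotate → (-5.34776,-1.62834) → ×s → (-5.78895,-1.76267) → (-5.79,-1.76)
v2: (-4,-2) → rotate → (-1.52479,-4.20417) → ×s → (-1.65058,-4.55101) → (-1.65,-4.55)
v3: (0.5,-4.5) → rotate → (3.46028,-2.92001) → ×s → (3.74576,-3.16091) → (3.75,-3.16)
v4: (2.5,-3.5) → rotate → (4.22268,-0.81792) → ×s → (4.57105,-0.88540) → (4.57,-0.89)
v5: (3.5,1.5) → rotate → (1.50628,3.49730) → ×s → (1.63055,3.78583) → (1.63,3.79)
v6: (-1,3.5) → rotate → (-3.13462,1.85046) → ×s → (-3.39322,2.00312) → (-3.39,2.00)

Cross-section at z=4.5: (-5.79,-1.76) (-1.65,-4.55) (3.75,-3.16) (4.57,-0.89) (1.63,3.79) (-3.39,2.00)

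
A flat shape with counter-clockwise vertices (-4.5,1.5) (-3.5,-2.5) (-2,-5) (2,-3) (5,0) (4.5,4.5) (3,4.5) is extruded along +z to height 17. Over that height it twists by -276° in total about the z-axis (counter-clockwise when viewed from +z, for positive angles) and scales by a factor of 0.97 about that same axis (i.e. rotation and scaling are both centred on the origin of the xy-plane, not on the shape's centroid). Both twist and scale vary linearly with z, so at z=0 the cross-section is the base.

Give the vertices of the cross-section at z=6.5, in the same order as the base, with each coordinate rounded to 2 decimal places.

t = z/height = 6.5/17 = 0.382353
s = 1 + (scale-1)·z/height = 1 + (0.97-1)·6.5/17 = 0.988529
θ = twist·z/height = -276°·6.5/17 = -105.5294° = -1.841836 rad
cos θ = -0.267733, sin θ = -0.963493 (intermediates below are computed at full precision and shown rounded to 5 d.p.)
v1: (-4.5,1.5) → rotate → (2.65004,3.93412) → ×s → (2.61964,3.88899) → (2.62,3.89)
v2: (-3.5,-2.5) → rotate → (-1.47167,4.04156) → ×s → (-1.45479,3.99520) → (-1.45,4.00)
v3: (-2,-5) → rotate → (-4.28200,3.26565) → ×s → (-4.23288,3.22819) → (-4.23,3.23)
v4: (2,-3) → rotate → (-3.42595,-1.12379) → ×s → (-3.38665,-1.11090) → (-3.39,-1.11)
v5: (5,0) → rotate → (-1.33867,-4.81747) → ×s → (-1.32331,-4.76221) → (-1.32,-4.76)
v6: (4.5,4.5) → rotate → (3.13092,-5.54052) → ×s → (3.09501,-5.47696) → (3.10,-5.48)
v7: (3,4.5) → rotate → (3.53252,-4.09528) → ×s → (3.49200,-4.04830) → (3.49,-4.05)

Cross-section at z=6.5: (2.62,3.89) (-1.45,4.00) (-4.23,3.23) (-3.39,-1.11) (-1.32,-4.76) (3.10,-5.48) (3.49,-4.05)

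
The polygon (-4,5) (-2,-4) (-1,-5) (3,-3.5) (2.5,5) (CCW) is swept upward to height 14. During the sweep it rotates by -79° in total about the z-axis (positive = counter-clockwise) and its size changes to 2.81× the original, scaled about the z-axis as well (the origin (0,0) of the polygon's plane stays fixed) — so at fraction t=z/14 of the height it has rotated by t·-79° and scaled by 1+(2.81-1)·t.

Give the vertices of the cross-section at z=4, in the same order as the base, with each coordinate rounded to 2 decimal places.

Cross-section at z=4: (-2.69,9.33) (-5.13,-4.44) (-4.31,-6.42) (2.16,-6.65) (6.41,5.55)

t = z/height = 4/14 = 0.285714
s = 1 + (scale-1)·z/height = 1 + (2.81-1)·4/14 = 1.517143
θ = twist·z/height = -79°·4/14 = -22.5714° = -0.393946 rad
cos θ = 0.923402, sin θ = -0.383835 (intermediates below are computed at full precision and shown rounded to 5 d.p.)
v1: (-4,5) → rotate → (-1.77443,6.15235) → ×s → (-2.69207,9.33399) → (-2.69,9.33)
v2: (-2,-4) → rotate → (-3.38214,-2.92594) → ×s → (-5.13119,-4.43906) → (-5.13,-4.44)
v3: (-1,-5) → rotate → (-2.84258,-4.23317) → ×s → (-4.31259,-6.42233) → (-4.31,-6.42)
v4: (3,-3.5) → rotate → (1.42678,-4.38341) → ×s → (2.16463,-6.65026) → (2.16,-6.65)
v5: (2.5,5) → rotate → (4.22768,3.65742) → ×s → (6.41399,5.54883) → (6.41,5.55)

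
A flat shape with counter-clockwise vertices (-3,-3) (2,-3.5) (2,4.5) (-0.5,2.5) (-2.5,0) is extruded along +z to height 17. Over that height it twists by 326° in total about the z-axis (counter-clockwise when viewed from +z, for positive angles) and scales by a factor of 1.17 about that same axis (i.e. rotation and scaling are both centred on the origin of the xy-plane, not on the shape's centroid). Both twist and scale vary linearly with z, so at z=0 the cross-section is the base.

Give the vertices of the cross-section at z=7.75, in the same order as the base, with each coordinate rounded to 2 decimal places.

Cross-section at z=7.75: (4.44,1.08) (0.12,4.34) (-4.36,-3.02) (-0.94,-2.58) (2.30,-1.40)

t = z/height = 7.75/17 = 0.455882
s = 1 + (scale-1)·z/height = 1 + (1.17-1)·7.75/17 = 1.077500
θ = twist·z/height = 326°·7.75/17 = 148.6176° = 2.593867 rad
cos θ = -0.853711, sin θ = 0.520747 (intermediates below are computed at full precision and shown rounded to 5 d.p.)
v1: (-3,-3) → rotate → (4.12337,0.99889) → ×s → (4.44294,1.07631) → (4.44,1.08)
v2: (2,-3.5) → rotate → (0.11519,4.02948) → ×s → (0.12412,4.34177) → (0.12,4.34)
v3: (2,4.5) → rotate → (-4.05078,-2.80021) → ×s → (-4.36472,-3.01722) → (-4.36,-3.02)
v4: (-0.5,2.5) → rotate → (-0.87501,-2.39465) → ×s → (-0.94282,-2.58024) → (-0.94,-2.58)
v5: (-2.5,0) → rotate → (2.13428,-1.30187) → ×s → (2.29968,-1.40276) → (2.30,-1.40)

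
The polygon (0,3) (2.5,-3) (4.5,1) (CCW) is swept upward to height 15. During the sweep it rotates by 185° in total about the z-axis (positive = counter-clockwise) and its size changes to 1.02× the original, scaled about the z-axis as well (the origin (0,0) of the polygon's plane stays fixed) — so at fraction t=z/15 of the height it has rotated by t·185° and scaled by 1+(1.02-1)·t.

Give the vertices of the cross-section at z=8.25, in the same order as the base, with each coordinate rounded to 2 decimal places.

Cross-section at z=8.25: (-2.97,-0.62) (2.45,3.09) (-1.92,4.25)

t = z/height = 8.25/15 = 0.55
s = 1 + (scale-1)·z/height = 1 + (1.02-1)·8.25/15 = 1.011000
θ = twist·z/height = 185°·8.25/15 = 101.7500° = 1.775873 rad
cos θ = -0.203642, sin θ = 0.979045 (intermediates below are computed at full precision and shown rounded to 5 d.p.)
v1: (0,3) → rotate → (-2.93714,-0.61093) → ×s → (-2.96944,-0.61765) → (-2.97,-0.62)
v2: (2.5,-3) → rotate → (2.42803,3.05854) → ×s → (2.45474,3.09218) → (2.45,3.09)
v3: (4.5,1) → rotate → (-1.89543,4.20206) → ×s → (-1.91628,4.24829) → (-1.92,4.25)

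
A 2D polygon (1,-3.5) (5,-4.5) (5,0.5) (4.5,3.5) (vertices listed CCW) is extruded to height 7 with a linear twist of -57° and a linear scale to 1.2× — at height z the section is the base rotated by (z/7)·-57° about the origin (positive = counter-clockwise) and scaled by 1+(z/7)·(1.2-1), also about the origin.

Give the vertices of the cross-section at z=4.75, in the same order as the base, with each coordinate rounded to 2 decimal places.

Cross-section at z=4.75: (-1.60,-3.81) (1.24,-7.54) (4.79,-3.11) (6.47,-0.09)

t = z/height = 4.75/7 = 0.678571
s = 1 + (scale-1)·z/height = 1 + (1.2-1)·4.75/7 = 1.135714
θ = twist·z/height = -57°·4.75/7 = -38.6786° = -0.675068 rad
cos θ = 0.780664, sin θ = -0.624951 (intermediates below are computed at full precision and shown rounded to 5 d.p.)
v1: (1,-3.5) → rotate → (-1.40666,-3.35728) → ×s → (-1.59757,-3.81291) → (-1.60,-3.81)
v2: (5,-4.5) → rotate → (1.09104,-6.63774) → ×s → (1.23911,-7.53858) → (1.24,-7.54)
v3: (5,0.5) → rotate → (4.21580,-2.73442) → ×s → (4.78794,-3.10552) → (4.79,-3.11)
v4: (4.5,3.5) → rotate → (5.70032,-0.07995) → ×s → (6.47393,-0.09080) → (6.47,-0.09)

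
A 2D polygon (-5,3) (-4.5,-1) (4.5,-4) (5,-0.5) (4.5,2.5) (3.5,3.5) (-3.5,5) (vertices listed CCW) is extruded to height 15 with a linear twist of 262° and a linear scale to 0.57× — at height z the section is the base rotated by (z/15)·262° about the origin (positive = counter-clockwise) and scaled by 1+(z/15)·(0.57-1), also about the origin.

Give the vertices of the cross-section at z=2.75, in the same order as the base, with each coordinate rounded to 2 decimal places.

Cross-section at z=2.75: (-5.13,-1.58) (-2.09,-3.70) (5.51,0.62) (3.42,3.12) (1.06,4.62) (-0.24,4.55) (-5.58,0.68)

t = z/height = 2.75/15 = 0.183333
s = 1 + (scale-1)·z/height = 1 + (0.57-1)·2.75/15 = 0.921167
θ = twist·z/height = 262°·2.75/15 = 48.0333° = 0.838340 rad
cos θ = 0.668698, sin θ = 0.743534 (intermediates below are computed at full precision and shown rounded to 5 d.p.)
v1: (-5,3) → rotate → (-5.57409,-1.71158) → ×s → (-5.13467,-1.57665) → (-5.13,-1.58)
v2: (-4.5,-1) → rotate → (-2.26561,-4.01460) → ×s → (-2.08700,-3.69812) → (-2.09,-3.70)
v3: (4.5,-4) → rotate → (5.98328,0.67111) → ×s → (5.51160,0.61820) → (5.51,0.62)
v4: (5,-0.5) → rotate → (3.71526,3.38332) → ×s → (3.42237,3.11660) → (3.42,3.12)
v5: (4.5,2.5) → rotate → (1.15031,5.01765) → ×s → (1.05962,4.62209) → (1.06,4.62)
v6: (3.5,3.5) → rotate → (-0.26193,4.94281) → ×s → (-0.24128,4.55315) → (-0.24,4.55)
v7: (-3.5,5) → rotate → (-6.05811,0.74112) → ×s → (-5.58053,0.68270) → (-5.58,0.68)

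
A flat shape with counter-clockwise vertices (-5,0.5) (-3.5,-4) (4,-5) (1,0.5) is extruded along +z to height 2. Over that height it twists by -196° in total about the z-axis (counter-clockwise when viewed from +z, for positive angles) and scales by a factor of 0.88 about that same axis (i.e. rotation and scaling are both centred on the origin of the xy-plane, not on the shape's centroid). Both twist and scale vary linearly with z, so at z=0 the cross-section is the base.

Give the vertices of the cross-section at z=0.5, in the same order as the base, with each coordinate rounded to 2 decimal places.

t = z/height = 0.5/2 = 0.25
s = 1 + (scale-1)·z/height = 1 + (0.88-1)·0.5/2 = 0.970000
θ = twist·z/height = -196°·0.5/2 = -49.0000° = -0.855211 rad
cos θ = 0.656059, sin θ = -0.754710 (intermediates below are computed at full precision and shown rounded to 5 d.p.)
v1: (-5,0.5) → rotate → (-2.90294,4.10158) → ×s → (-2.81585,3.97853) → (-2.82,3.98)
v2: (-3.5,-4) → rotate → (-5.31504,0.01725) → ×s → (-5.15559,0.01673) → (-5.16,0.02)
v3: (4,-5) → rotate → (-1.14931,-6.29913) → ×s → (-1.11483,-6.11016) → (-1.11,-6.11)
v4: (1,0.5) → rotate → (1.03341,-0.42668) → ×s → (1.00241,-0.41388) → (1.00,-0.41)

Cross-section at z=0.5: (-2.82,3.98) (-5.16,0.02) (-1.11,-6.11) (1.00,-0.41)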